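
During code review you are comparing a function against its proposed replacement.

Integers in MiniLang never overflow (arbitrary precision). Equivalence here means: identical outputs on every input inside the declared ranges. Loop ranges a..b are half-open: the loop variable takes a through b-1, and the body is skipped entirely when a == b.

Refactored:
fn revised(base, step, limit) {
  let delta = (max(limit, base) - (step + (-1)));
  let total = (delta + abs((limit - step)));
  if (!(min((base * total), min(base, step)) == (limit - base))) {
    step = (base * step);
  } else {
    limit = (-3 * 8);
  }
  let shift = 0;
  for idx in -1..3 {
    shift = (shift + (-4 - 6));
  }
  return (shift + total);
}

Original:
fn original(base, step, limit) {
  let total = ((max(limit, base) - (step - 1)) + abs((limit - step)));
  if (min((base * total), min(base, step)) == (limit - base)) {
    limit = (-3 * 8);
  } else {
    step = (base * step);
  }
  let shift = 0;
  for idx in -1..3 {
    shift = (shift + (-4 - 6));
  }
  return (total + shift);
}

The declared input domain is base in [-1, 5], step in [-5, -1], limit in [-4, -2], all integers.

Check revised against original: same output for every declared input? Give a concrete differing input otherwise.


Side by side, the visible changes include: boolean connective usage differs, statement counts differ, arithmetic usage differs, local variable names differ.
As a probe, take base=1, step=-1, limit=-3: original runs total becomes 5; next (min((base * total), min(base, step)) == (limit - base)) evaluates to false; next step becomes -1; next shift becomes 0; next at idx=-1:; next shift becomes -10; next at idx=0:; next shift becomes -20; next at idx=1:; next shift becomes -30; next at idx=2:; next shift becomes -40; next final value -35; revised runs delta becomes 3; next total becomes 5; next (!(min((base * total), min(base, step)) == (limit - base))) evaluates to true; next step becomes -1; next shift becomes 0; next at idx=-1:; next shift becomes -10; next at idx=0:; next shift becomes -20; next at idx=1:; next shift becomes -30; next at idx=2:; next shift becomes -40; next final value -35; both end at -35.
Sweeping the whole domain (105 inputs) finds no disagreement.
verdict: equivalent


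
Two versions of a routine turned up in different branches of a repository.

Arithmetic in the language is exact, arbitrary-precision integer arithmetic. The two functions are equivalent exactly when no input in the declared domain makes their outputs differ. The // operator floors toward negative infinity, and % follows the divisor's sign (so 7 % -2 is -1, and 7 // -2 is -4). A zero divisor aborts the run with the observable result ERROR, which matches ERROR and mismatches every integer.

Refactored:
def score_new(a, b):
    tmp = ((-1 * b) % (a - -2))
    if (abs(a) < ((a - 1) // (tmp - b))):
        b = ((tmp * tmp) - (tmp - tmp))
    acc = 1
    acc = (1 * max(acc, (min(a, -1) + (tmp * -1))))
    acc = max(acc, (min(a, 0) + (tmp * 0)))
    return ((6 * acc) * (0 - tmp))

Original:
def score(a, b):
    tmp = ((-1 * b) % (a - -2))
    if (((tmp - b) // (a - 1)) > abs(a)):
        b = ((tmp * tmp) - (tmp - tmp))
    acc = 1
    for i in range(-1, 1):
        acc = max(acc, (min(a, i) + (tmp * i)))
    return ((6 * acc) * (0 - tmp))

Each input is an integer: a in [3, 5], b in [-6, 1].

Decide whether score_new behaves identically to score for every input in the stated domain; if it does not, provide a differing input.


Not equivalent: a=3, b=0 separates them (0 vs ERROR).
score: tmp = 0; (((tmp - b) // (a - 1)) > abs(a)) -> false; acc = 1; [i=-1]; acc = 1; [i=0]; acc = 1; return 0
score_new: tmp = 0; division by zero -> ERROR
verdict: not equivalent; witness: a=3, b=0


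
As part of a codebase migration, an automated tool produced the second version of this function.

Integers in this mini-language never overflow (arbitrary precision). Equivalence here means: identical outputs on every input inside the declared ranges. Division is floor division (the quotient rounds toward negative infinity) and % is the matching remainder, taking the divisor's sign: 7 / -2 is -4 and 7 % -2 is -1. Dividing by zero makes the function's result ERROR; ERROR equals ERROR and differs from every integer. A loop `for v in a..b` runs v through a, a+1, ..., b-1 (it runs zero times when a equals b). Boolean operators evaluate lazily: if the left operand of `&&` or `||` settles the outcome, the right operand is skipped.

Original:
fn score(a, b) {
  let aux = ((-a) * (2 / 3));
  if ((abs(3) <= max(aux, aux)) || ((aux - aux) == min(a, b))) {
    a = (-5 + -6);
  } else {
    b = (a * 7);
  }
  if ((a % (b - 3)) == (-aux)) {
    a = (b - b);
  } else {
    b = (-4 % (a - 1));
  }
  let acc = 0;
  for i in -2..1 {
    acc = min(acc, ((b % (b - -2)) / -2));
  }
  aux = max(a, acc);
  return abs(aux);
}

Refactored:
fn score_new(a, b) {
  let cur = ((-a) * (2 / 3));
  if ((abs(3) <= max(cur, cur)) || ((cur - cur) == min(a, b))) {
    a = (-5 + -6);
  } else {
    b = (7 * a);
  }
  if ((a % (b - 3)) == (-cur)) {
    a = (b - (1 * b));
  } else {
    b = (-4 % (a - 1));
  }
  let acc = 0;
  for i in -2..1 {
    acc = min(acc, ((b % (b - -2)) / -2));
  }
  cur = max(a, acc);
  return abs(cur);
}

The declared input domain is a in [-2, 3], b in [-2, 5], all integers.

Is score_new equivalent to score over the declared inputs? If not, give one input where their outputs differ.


The two are interchangeable: local variable names differ, constant usage differs, arithmetic usage differs, and every declared input agrees.
Spot check at a=3, b=-1 — score: aux = 0; ((abs(3) <= max(aux, aux)) || ((aux - aux) == min(a, b))) -> false; b = 21; ((a % (b - 3)) == (-aux)) -> false; b = 0; acc = 0; [i=-2]; acc = 0; [i=-1]; acc = 0; [i=0]; acc = 0; aux = 3; return 3. score_new: cur = 0; ((abs(3) <= max(cur, cur)) || ((cur - cur) == min(a, b))) -> false; b = 21; ((a % (b - 3)) == (-cur)) -> false; b = 0; acc = 0; [i=-2]; acc = 0; [i=-1]; acc = 0; [i=0]; acc = 0; cur = 3; return 3. Both give 3.
Across all 48 domain points the two functions coincide.
verdict: equivalent


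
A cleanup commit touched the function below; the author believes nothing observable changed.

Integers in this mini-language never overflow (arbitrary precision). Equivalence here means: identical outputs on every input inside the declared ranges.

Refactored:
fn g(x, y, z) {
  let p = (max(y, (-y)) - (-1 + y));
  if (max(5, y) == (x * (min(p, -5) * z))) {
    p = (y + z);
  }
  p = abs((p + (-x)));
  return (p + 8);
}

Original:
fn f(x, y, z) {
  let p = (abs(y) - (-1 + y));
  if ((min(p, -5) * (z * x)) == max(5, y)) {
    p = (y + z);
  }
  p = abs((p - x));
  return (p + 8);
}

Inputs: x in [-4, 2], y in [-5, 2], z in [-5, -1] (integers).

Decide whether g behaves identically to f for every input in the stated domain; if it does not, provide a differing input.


This is a faithful refactor — min/max/abs usage differs; arithmetic usage differs, but the computed results match everywhere.
Tracing x=0, y=-5, z=-2: f: p=11, then ((min(p, -5) * (z * x)) == max(5, y)) is false, then p=11, then returns 19 | g: p=11, then (max(5, y) == (x * (min(p, -5) * z))) is false, then p=11, then returns 19 — matching result 19.
Checked all 280 inputs in the declared domain: the outputs agree on every one.
verdict: equivalent


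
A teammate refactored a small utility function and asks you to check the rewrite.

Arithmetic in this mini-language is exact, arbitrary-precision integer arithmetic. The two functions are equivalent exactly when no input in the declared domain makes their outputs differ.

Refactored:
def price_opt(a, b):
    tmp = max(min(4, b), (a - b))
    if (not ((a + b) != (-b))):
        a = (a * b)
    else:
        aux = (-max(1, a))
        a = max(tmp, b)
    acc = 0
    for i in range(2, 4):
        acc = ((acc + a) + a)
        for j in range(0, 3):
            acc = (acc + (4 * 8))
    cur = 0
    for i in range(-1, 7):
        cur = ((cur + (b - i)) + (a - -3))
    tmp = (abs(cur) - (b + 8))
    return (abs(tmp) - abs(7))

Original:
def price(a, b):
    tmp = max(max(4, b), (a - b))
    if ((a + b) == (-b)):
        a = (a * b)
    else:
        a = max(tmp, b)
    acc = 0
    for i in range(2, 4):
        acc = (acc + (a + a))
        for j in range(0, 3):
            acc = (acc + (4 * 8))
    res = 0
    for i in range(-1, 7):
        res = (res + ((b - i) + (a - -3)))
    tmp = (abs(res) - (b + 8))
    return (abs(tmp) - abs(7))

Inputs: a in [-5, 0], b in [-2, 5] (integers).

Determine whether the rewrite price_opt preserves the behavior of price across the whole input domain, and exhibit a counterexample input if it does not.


Consider the input a=-5, b=-2.
price: tmp becomes 4; next ((a + b) == (-b)) evaluates to false; next a becomes 4; next acc becomes 0; next at i=2:; next acc becomes 8; next at j=0:; next acc becomes 40; next at j=1:; next acc becomes 72; next at j=2:; next acc becomes 104; next at i=3:; next acc becomes 112; next at j=0:; next acc becomes 144; next at j=1:; next acc becomes 176; next at j=2:; next acc becomes 208; next res becomes 0; next at i=-1:; next res becomes 6; next at i=0:; next res becomes 11; next at i=1:; next res becomes 15; next at i=2:; next res becomes 18; next at i=3:; next res becomes 20; next at i=4:; next res becomes 21; next at i=5:; next res becomes 21; next at i=6:; next res becomes 20; next tmp becomes 14; next final value 7
price_opt: tmp becomes -2; next (not ((a + b) != (-b))) evaluates to false; next aux becomes -1; next a becomes -2; next acc becomes 0; next at i=2:; next acc becomes -4; next at j=0:; next acc becomes 28; next at j=1:; next acc becomes 60; next at j=2:; next acc becomes 92; next at i=3:; next acc becomes 88; next at j=0:; next acc becomes 120; next at j=1:; next acc becomes 152; next at j=2:; next acc becomes 184; next cur becomes 0; next at i=-1:; next cur becomes 0; next at i=0:; next cur becomes -1; next at i=1:; next cur becomes -3; next at i=2:; next cur becomes -6; next at i=3:; next cur becomes -10; next at i=4:; next cur becomes -15; next at i=5:; next cur becomes -21; next at i=6:; next cur becomes -28; next tmp becomes 22; next final value 15
7 and 15 differ, so these are not the same function on this domain.
verdict: not equivalent; witness: a=-5, b=-2


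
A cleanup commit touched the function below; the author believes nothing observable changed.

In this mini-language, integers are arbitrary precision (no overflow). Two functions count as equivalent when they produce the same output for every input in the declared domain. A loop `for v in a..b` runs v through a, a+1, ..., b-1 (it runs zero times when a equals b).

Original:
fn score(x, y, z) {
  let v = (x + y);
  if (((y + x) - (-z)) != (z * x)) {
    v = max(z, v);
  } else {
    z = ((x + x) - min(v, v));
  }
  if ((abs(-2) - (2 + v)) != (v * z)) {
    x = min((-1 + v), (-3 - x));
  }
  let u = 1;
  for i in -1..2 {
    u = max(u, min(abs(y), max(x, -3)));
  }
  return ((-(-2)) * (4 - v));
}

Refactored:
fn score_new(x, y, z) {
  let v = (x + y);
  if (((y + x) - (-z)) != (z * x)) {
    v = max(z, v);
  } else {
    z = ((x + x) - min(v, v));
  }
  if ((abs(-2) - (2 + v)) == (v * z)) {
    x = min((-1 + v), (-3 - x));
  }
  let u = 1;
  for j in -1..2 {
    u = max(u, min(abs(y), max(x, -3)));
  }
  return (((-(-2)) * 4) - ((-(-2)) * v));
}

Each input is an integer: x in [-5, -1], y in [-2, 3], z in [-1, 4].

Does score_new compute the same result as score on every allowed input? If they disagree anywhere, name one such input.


Equivalent. The one real change (`((abs(-2) - (2 + v)) != (v * z))` became `((abs(-2) - (2 + v)) == (v * z))`) has no effect anywhere in the declared ranges.
Across all 180 domain points the two functions coincide.
Spot check at x=-3, y=3, z=4 — score: v = 0; (((y + x) - (-z)) != (z * x)) -> true; v = 4; ((abs(-2) - (2 + v)) != (v * z)) -> true; x = 0; u = 1; [i=-1]; u = 1; [i=0]; u = 1; [i=1]; u = 1; return 0. score_new: v = 0; (((y + x) - (-z)) != (z * x)) -> true; v = 4; ((abs(-2) - (2 + v)) == (v * z)) -> false; u = 1; [j=-1]; u = 1; [j=0]; u = 1; [j=1]; u = 1; return 0. Both give 0.
verdict: equivalent


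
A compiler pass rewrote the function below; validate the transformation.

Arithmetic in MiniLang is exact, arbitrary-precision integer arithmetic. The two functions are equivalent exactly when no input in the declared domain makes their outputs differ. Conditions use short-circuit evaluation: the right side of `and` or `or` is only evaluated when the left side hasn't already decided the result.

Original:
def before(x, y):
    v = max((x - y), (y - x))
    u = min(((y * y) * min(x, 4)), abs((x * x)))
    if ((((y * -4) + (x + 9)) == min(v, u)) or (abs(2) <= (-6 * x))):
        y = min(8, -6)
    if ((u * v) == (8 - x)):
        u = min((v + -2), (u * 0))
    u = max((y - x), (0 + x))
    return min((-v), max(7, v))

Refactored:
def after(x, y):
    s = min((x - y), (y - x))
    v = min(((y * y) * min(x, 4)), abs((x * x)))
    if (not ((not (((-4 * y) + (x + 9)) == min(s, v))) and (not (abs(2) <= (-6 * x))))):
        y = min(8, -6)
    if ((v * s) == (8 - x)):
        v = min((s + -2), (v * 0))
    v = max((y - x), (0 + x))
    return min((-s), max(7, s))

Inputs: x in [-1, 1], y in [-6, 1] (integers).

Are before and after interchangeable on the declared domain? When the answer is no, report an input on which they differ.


Not equivalent: x=-1, y=-6 separates them (-5 vs 5).
before: v := 5 | u := -36 | ((((y * -4) + (x + 9)) == min(v, u)) or (abs(2) <= (-6 * x))): true | y := -6 | ((u * v) == (8 - x)): false | u := -1 | result -5
after: s := -5 | v := -36 | (not ((not (((-4 * y) + (x + 9)) == min(s, v))) and (not (abs(2) <= (-6 * x))))): true | y := -6 | ((v * s) == (8 - x)): false | v := -1 | result 5
verdict: not equivalent; witness: x=-1, y=-6


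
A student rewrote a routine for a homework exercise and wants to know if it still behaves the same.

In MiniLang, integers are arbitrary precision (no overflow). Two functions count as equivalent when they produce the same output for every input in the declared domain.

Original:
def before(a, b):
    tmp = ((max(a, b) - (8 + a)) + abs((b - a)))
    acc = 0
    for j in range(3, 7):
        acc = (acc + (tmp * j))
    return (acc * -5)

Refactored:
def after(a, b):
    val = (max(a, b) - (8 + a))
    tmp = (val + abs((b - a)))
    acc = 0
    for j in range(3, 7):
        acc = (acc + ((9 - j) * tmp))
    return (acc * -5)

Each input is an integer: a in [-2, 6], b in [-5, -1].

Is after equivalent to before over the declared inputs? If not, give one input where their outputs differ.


Behavior is preserved: although statement counts differ; and constant usage differs; and local variable names differ; and arithmetic usage differs, the outputs never diverge.
One worked example (a=5, b=-2) — before: tmp := -1 | acc := 0 | iter j=3: | acc := -3 | iter j=4: | acc := -7 | iter j=5: | acc := -12 | iter j=6: | acc := -18 | result 90; after: val := -8 | tmp := -1 | acc := 0 | iter j=3: | acc := -6 | iter j=4: | acc := -11 | iter j=5: | acc := -15 | iter j=6: | acc := -18 | result 90; agreement on 90.
Checked all 45 inputs in the declared domain: the outputs agree on every one.
verdict: equivalent


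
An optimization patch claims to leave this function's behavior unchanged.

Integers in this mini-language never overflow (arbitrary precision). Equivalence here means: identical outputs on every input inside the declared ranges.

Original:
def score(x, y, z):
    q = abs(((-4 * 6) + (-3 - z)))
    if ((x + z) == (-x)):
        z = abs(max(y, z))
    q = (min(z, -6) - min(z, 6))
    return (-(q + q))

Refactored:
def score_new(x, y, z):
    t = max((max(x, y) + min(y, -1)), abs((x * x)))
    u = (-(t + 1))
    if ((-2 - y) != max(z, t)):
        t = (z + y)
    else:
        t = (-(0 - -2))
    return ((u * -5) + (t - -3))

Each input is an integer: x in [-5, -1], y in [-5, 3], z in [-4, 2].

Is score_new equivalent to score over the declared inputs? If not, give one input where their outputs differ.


There is a counterexample at x=-5, y=-5, z=-4: 4 on one side, 124 on the other.
score: q := 23 | ((x + z) == (-x)): false | q := -2 | result 4
score_new: t := 25 | u := -26 | ((-2 - y) != max(z, t)): true | t := -9 | result 124
verdict: not equivalent; witness: x=-5, y=-5, z=-4


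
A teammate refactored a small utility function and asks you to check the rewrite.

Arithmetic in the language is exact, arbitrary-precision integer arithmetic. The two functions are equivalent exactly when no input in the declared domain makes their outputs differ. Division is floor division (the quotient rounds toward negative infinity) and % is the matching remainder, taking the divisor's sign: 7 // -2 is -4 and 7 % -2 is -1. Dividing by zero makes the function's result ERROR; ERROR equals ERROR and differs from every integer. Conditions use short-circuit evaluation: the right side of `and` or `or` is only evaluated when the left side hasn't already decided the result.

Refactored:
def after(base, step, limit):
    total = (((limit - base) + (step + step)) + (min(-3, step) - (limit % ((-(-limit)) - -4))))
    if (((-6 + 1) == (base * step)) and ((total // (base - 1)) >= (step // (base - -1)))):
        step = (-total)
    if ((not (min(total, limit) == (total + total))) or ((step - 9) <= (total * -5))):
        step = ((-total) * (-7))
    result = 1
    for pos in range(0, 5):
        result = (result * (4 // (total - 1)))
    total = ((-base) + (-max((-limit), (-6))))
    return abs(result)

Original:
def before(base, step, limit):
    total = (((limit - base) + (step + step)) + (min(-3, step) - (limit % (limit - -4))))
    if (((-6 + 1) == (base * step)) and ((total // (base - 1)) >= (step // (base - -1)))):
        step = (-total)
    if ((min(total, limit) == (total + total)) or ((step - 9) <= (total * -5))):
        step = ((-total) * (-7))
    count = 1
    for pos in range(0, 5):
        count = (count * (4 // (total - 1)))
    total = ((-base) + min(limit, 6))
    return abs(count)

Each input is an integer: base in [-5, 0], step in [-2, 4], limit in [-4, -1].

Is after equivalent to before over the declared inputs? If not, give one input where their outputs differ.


There is a behavioral-looking edit here, yet the outcome never shifts on this domain.
Spot check at base=-5, step=1, limit=-1 — before: total=1, then (((-6 + 1) == (base * step)) and ((total // (base - 1)) >= (step // (base - -1)))) is true, then step=-1, then ((min(total, limit) == (total + total)) or ((step - 9) <= (total * -5))) is true, then step=7, then count=1, then (pos=0), then a zero divisor aborts: ERROR. after: total=1, then (((-6 + 1) == (base * step)) and ((total // (base - 1)) >= (step // (base - -1)))) is true, then step=-1, then ((not (min(total, limit) == (total + total))) or ((step - 9) <= (total * -5))) is true, then step=7, then result=1, then (pos=0), then a zero divisor aborts: ERROR. Both give ERROR.
Every one of the 168 inputs gives matching results.
verdict: equivalent


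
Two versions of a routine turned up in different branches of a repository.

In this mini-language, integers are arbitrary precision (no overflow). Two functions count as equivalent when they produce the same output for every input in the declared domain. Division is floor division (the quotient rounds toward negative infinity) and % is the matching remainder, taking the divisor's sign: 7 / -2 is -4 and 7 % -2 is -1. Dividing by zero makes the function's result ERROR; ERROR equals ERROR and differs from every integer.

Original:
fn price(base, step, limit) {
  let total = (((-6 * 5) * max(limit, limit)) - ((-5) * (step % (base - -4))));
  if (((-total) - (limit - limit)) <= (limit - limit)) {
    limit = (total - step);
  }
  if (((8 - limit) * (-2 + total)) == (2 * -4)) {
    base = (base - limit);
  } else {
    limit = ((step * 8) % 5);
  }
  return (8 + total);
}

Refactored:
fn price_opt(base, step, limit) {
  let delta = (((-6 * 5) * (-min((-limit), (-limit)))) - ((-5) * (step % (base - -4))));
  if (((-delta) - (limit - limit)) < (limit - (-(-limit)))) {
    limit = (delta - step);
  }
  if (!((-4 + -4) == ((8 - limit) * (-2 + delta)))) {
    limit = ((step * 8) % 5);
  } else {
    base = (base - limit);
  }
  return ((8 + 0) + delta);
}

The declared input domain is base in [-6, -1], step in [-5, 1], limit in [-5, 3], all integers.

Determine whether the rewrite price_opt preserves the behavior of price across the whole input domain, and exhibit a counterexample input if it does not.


The suspicious-looking change has no observable effect anywhere in the declared ranges.
Spot check at base=-2, step=0, limit=2 — price: total = -60; (((-total) - (limit - limit)) <= (limit - limit)) -> false; (((8 - limit) * (-2 + total)) == (2 * -4)) -> false; limit = 0; return -52. price_opt: delta = -60; (((-delta) - (limit - limit)) < (limit - (-(-limit)))) -> false; (!((-4 + -4) == ((8 - limit) * (-2 + delta)))) -> true; limit = 0; return -52. Both give -52.
An exhaustive pass over the 378 declared inputs shows identical outputs.
verdict: equivalent


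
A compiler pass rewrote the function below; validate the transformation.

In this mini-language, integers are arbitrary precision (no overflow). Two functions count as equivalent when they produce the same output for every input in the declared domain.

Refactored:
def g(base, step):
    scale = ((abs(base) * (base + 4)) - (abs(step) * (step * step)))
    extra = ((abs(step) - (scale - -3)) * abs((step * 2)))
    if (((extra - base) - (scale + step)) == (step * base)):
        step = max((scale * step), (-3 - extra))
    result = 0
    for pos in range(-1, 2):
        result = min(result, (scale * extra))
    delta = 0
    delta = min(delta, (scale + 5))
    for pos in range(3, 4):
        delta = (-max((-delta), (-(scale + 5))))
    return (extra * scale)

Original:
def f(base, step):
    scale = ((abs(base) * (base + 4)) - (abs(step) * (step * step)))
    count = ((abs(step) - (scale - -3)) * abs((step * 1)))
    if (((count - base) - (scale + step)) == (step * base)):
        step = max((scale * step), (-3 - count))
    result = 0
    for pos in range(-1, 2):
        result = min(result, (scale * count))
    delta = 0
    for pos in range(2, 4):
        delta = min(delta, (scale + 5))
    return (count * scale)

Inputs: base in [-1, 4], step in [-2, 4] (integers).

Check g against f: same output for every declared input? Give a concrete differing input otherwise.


There is a counterexample at base=-1, step=-2: -40 on one side, -80 on the other.
f: scale becomes -5; next count becomes 8; next (((count - base) - (scale + step)) == (step * base)) evaluates to false; next result becomes 0; next at pos=-1:; next result becomes -40; next at pos=0:; next result becomes -40; next at pos=1:; next result becomes -40; next delta becomes 0; next at pos=2:; next delta becomes 0; next at pos=3:; next delta becomes 0; next final value -40
g: scale becomes -5; next extra becomes 16; next (((extra - base) - (scale + step)) == (step * base)) evaluates to false; next result becomes 0; next at pos=-1:; next result becomes -80; next at pos=0:; next result becomes -80; next at pos=1:; next result becomes -80; next delta becomes 0; next delta becomes 0; next at pos=3:; next delta becomes 0; next final value -80
verdict: not equivalent; witness: base=-1, step=-2


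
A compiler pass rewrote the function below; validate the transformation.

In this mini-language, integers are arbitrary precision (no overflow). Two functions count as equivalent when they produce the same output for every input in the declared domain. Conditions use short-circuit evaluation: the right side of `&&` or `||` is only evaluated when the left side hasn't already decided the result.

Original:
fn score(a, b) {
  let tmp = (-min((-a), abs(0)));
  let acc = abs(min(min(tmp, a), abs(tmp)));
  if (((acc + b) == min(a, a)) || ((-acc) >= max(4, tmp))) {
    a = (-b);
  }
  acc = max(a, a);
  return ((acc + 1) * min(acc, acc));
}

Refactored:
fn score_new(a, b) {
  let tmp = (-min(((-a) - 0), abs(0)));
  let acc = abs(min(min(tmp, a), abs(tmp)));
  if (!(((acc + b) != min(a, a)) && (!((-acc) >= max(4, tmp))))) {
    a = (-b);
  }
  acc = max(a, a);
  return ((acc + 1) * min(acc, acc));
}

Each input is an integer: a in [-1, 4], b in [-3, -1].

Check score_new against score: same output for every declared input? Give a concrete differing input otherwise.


Comparing the listings, the differences include: boolean connective usage differs, plus constant usage differs, plus arithmetic usage differs, plus comparison usage differs.
One worked example (a=0, b=-3) — score: tmp = 0; acc = 0; (((acc + b) == min(a, a)) || ((-acc) >= max(4, tmp))) -> false; acc = 0; return 0; score_new: tmp = 0; acc = 0; (!(((acc + b) != min(a, a)) && (!((-acc) >= max(4, tmp))))) -> false; acc = 0; return 0; agreement on 0.
Checked all 18 inputs in the declared domain: the outputs agree on every one.
verdict: equivalent


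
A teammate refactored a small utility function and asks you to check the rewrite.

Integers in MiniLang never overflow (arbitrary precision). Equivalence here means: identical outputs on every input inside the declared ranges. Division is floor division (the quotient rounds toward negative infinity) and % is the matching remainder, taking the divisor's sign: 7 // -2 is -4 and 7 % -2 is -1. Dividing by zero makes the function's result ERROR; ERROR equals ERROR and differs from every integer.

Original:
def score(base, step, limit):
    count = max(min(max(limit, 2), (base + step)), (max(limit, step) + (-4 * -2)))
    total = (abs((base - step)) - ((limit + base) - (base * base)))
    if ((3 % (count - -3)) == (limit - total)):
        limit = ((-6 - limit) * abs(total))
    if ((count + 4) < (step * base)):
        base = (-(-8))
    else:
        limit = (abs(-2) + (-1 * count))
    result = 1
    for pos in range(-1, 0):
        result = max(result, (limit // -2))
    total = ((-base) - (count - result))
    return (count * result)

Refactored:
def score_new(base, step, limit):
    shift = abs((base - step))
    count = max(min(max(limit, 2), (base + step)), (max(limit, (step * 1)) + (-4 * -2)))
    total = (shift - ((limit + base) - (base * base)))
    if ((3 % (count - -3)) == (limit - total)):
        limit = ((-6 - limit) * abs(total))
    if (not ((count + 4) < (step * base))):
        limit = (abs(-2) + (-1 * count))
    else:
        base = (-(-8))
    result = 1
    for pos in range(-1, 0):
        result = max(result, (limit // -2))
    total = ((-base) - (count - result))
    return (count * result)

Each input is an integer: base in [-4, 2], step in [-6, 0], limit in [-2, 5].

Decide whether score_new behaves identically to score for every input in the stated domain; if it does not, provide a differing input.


Side by side, the visible changes include: constant usage differs; and arithmetic usage differs; and boolean connective usage differs; and statement counts differ; and local variable names differ.
Tracing base=0, step=-3, limit=4: score: count becomes 12; next total becomes -1; next ((3 % (count - -3)) == (limit - total)) evaluates to false; next ((count + 4) < (step * base)) evaluates to false; next limit becomes -10; next result becomes 1; next at pos=-1:; next result becomes 5; next total becomes -7; next final value 60 | score_new: shift becomes 3; next count becomes 12; next total becomes -1; next ((3 % (count - -3)) == (limit - total)) evaluates to false; next (not ((count + 4) < (step * base))) evaluates to true; next limit becomes -10; next result becomes 1; next at pos=-1:; next result becomes 5; next total becomes -7; next final value 60 — matching result 60.
Sweeping the whole domain (392 inputs) finds no disagreement.
verdict: equivalent


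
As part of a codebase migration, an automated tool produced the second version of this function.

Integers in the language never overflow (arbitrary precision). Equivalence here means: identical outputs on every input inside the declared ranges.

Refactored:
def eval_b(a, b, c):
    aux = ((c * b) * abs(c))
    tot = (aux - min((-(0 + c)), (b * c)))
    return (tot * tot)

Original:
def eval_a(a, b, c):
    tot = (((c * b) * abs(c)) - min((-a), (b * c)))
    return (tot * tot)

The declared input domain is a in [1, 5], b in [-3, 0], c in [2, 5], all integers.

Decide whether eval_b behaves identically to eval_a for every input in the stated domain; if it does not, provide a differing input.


Not equivalent: a=1, b=0, c=2 separates them (1 vs 4).
eval_a: tot becomes 1; next final value 1
eval_b: aux becomes 0; next tot becomes 2; next final value 4
verdict: not equivalent; witness: a=1, b=0, c=2


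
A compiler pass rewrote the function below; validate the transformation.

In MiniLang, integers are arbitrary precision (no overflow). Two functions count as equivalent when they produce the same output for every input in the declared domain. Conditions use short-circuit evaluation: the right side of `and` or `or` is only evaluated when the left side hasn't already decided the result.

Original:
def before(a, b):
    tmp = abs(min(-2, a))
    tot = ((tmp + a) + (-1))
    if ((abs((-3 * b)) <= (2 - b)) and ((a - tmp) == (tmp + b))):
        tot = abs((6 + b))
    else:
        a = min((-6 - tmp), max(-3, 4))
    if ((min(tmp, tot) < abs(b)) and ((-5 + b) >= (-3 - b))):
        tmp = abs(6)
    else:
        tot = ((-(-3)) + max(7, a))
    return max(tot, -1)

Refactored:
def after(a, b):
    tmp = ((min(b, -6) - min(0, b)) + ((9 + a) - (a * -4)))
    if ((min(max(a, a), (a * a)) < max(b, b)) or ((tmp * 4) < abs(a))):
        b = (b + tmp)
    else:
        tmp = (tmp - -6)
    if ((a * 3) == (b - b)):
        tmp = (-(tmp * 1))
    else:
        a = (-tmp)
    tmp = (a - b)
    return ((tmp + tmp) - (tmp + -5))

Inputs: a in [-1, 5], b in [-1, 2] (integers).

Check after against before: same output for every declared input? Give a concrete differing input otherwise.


Try a=-1, b=-1.
before: tmp becomes 2; next tot becomes 0; next ((abs((-3 * b)) <= (2 - b)) and ((a - tmp) == (tmp + b))) evaluates to false; next a becomes -8; next ((min(tmp, tot) < abs(b)) and ((-5 + b) >= (-3 - b))) evaluates to false; next tot becomes 10; next final value 10
after: tmp becomes -1; next ((min(max(a, a), (a * a)) < max(b, b)) or ((tmp * 4) < abs(a))) evaluates to true; next b becomes -2; next ((a * 3) == (b - b)) evaluates to false; next a becomes 1; next tmp becomes 3; next final value 8
10 and 8 differ, so these are not the same function on this domain.
verdict: not equivalent; witness: a=-1, b=-1


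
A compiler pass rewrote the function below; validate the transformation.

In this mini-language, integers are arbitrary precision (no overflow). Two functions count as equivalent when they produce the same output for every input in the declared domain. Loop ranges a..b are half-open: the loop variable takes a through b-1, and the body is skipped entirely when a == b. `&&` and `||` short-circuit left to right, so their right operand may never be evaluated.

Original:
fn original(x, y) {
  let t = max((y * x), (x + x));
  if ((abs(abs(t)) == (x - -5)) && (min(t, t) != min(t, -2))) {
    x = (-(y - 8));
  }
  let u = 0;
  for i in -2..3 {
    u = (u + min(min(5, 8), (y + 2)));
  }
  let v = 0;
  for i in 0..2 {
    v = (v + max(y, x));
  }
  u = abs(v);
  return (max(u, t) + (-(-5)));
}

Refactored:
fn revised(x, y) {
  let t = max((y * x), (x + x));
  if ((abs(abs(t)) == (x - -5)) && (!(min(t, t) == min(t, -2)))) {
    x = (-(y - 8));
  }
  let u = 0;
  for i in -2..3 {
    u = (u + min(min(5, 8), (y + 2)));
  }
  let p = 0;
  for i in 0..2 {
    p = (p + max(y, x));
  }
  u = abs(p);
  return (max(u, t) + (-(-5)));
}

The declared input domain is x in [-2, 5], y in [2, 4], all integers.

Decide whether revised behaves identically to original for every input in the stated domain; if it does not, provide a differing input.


This is a faithful refactor — local variable names differ; and comparison usage differs; and boolean connective usage differs, but the computed results match everywhere.
As a probe, take x=3, y=2: original runs t becomes 6; next ((abs(abs(t)) == (x - -5)) && (min(t, t) != min(t, -2))) evaluates to false; next u becomes 0; next at i=-2:; next u becomes 4; next at i=-1:; next u becomes 8; next at i=0:; next u becomes 12; next at i=1:; next u becomes 16; next at i=2:; next u becomes 20; next v becomes 0; next at i=0:; next v becomes 3; next at i=1:; next v becomes 6; next u becomes 6; next final value 11; revised runs t becomes 6; next ((abs(abs(t)) == (x - -5)) && (!(min(t, t) == min(t, -2)))) evaluates to false; next u becomes 0; next at i=-2:; next u becomes 4; next at i=-1:; next u becomes 8; next at i=0:; next u becomes 12; next at i=1:; next u becomes 16; next at i=2:; next u becomes 20; next p becomes 0; next at i=0:; next p becomes 3; next at i=1:; next p becomes 6; next u becomes 6; next final value 11; both end at 11.
Every one of the 24 inputs gives matching results.
verdict: equivalent


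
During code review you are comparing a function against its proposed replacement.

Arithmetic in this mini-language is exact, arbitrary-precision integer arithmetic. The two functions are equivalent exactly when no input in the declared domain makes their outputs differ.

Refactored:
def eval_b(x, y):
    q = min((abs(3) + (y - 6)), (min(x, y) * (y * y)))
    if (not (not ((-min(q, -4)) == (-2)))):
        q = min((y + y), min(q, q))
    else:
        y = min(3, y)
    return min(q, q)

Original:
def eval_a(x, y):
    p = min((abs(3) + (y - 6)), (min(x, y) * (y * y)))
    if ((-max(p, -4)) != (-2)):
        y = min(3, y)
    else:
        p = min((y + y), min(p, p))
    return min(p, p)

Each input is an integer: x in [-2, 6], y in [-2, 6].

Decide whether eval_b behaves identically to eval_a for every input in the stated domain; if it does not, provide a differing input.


Whatever the rewrite altered, no input in the stated domain can expose a difference.
Spot check at x=5, y=2 — eval_a: p becomes -1; next ((-max(p, -4)) != (-2)) evaluates to true; next y becomes 2; next final value -1. eval_b: q becomes -1; next (not (not ((-min(q, -4)) == (-2)))) evaluates to false; next y becomes 2; next final value -1. Both give -1.
Checked all 81 inputs in the declared domain: the outputs agree on every one.
verdict: equivalent


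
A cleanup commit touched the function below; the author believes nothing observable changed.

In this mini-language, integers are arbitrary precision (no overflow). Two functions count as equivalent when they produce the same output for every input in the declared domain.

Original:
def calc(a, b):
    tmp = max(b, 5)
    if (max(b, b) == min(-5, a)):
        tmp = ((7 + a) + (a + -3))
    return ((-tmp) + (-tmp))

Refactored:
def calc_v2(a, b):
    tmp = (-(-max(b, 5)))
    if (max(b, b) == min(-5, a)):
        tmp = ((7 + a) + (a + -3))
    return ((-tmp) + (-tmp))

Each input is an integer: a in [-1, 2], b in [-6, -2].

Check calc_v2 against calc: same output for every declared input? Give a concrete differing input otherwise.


Changes here: same computation, different form; the full 20-point sweep finds no disagreement.
verdict: equivalent


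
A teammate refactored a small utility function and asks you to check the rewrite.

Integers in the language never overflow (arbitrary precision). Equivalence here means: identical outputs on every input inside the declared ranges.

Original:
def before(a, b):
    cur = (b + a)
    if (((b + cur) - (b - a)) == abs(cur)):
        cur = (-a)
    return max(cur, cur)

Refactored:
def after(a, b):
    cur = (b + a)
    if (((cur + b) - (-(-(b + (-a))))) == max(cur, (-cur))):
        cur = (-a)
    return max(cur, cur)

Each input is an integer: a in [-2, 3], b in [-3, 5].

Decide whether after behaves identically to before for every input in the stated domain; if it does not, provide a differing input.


The two versions differ — the changes include min/max/abs usage differs, plus arithmetic usage differs.
Tracing a=3, b=-3: before: cur = 0; (((b + cur) - (b - a)) == abs(cur)) -> false; return 0 | after: cur = 0; (((cur + b) - (-(-(b + (-a))))) == max(cur, (-cur))) -> false; return 0 — matching result 0.
Across all 54 domain points the two functions coincide.
verdict: equivalent


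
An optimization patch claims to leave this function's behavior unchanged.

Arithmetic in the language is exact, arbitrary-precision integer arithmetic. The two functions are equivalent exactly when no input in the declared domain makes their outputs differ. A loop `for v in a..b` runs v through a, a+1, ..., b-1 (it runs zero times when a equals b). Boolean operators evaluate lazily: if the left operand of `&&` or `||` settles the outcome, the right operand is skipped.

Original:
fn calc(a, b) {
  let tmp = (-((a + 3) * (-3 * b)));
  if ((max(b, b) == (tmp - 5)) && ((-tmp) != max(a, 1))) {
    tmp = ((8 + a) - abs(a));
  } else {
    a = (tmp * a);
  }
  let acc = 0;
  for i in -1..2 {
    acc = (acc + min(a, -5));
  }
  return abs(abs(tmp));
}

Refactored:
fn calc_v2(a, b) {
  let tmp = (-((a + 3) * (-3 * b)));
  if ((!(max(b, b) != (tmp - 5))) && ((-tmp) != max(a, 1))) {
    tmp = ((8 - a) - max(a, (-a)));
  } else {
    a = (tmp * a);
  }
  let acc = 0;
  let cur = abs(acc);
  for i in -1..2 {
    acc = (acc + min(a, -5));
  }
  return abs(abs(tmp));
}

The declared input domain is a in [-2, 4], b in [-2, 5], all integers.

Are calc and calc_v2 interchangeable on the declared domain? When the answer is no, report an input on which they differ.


Try a=-1, b=1.
calc: tmp becomes 6; next ((max(b, b) == (tmp - 5)) && ((-tmp) != max(a, 1))) evaluates to true; next tmp becomes 6; next acc becomes 0; next at i=-1:; next acc becomes -5; next at i=0:; next acc becomes -10; next at i=1:; next acc becomes -15; next final value 6
calc_v2: tmp becomes 6; next ((!(max(b, b) != (tmp - 5))) && ((-tmp) != max(a, 1))) evaluates to true; next tmp becomes 8; next acc becomes 0; next cur becomes 0; next at i=-1:; next acc becomes -5; next at i=0:; next acc becomes -10; next at i=1:; next acc becomes -15; next final value 8
6 against 8: the behavior changed.
verdict: not equivalent; witness: a=-1, b=1


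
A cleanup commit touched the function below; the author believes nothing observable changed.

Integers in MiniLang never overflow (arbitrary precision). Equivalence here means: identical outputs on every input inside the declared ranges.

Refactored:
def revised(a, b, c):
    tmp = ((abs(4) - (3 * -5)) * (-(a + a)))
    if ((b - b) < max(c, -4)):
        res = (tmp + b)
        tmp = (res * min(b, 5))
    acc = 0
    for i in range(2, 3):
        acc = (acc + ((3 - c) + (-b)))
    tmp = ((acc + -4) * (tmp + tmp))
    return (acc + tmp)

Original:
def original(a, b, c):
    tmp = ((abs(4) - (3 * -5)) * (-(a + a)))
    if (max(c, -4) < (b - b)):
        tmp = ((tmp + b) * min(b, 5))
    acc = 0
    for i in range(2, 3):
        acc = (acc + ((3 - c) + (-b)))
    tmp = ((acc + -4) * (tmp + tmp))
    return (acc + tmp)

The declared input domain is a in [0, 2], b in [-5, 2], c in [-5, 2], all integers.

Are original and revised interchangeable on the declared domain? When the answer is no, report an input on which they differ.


The rewrite breaks on a=0, b=-5, c=-5, where the results are 463 and 13.
original: tmp = 0; (max(c, -4) < (b - b)) -> true; tmp = 25; acc = 0; [i=2]; acc = 13; tmp = 450; return 463
revised: tmp = 0; ((b - b) < max(c, -4)) -> false; acc = 0; [i=2]; acc = 13; tmp = 0; return 13
verdict: not equivalent; witness: a=0, b=-5, c=-5


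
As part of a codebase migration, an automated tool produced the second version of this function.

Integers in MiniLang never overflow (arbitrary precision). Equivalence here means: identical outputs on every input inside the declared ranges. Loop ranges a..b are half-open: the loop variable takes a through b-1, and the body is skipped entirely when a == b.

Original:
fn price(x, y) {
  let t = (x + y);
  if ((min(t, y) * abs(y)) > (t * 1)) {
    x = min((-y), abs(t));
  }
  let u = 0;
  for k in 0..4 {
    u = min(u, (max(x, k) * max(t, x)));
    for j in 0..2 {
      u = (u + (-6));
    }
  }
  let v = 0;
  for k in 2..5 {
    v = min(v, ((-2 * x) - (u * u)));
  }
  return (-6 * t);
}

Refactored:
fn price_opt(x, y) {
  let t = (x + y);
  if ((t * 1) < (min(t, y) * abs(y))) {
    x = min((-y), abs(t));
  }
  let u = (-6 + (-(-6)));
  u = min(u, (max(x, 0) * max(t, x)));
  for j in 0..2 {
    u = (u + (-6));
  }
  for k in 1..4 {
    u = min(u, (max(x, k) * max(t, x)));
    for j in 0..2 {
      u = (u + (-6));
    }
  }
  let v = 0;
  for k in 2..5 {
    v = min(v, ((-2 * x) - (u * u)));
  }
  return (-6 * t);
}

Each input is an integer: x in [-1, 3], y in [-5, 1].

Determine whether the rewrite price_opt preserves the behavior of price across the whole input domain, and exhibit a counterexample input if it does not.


Behavior is preserved: although statement counts differ; constant usage differs; loop structure differs; comparison usage differs; min/max/abs usage differs; arithmetic usage differs, the outputs never diverge.
As a probe, take x=2, y=-5: price runs t = -3; ((min(t, y) * abs(y)) > (t * 1)) -> false; u = 0; [k=0]; u = 0; [j=0]; u = -6; [j=1]; u = -12; [k=1]; u = -12; [j=0]; u = -18; [j=1]; u = -24; [k=2]; u = -24; [j=0]; u = -30; [j=1]; u = -36; [k=3]; u = -36; [j=0]; u = -42; [j=1]; u = -48; v = 0; [k=2]; v = -2308; [k=3]; v = -2308; [k=4]; v = -2308; return 18; price_opt runs t = -3; ((t * 1) < (min(t, y) * abs(y))) -> false; u = 0; u = 0; [j=0]; u = -6; [j=1]; u = -12; [k=1]; u = -12; [j=0]; u = -18; [j=1]; u = -24; [k=2]; u = -24; [j=0]; u = -30; [j=1]; u = -36; [k=3]; u = -36; [j=0]; u = -42; [j=1]; u = -48; v = 0; [k=2]; v = -2308; [k=3]; v = -2308; [k=4]; v = -2308; return 18; both end at 18.
Across all 35 domain points the two functions coincide.
verdict: equivalent
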